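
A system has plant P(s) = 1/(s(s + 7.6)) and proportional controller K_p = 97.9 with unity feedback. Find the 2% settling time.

Closed-loop characteristic equation: s² + 7.6s + 97.9 = 0, so ω_n = 9.894 rad/s and ζ = 7.6/(2·9.894) = 0.3841.
2% settling time T_s ≈ 4/(ζω_n) = 4/3.8 = 1.05 s.

T_s ≈ 1.05 s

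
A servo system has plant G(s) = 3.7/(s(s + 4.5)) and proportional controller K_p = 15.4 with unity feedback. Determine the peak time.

T_p = 0.436 s

The closed-loop denominator s² + 4.5s + 56.98 gives ω_n = √56.98 = 7.549 and ζ = 4.5/(2ω_n) = 0.2981.
Damped frequency ω_d = ω_n√(1−ζ²) = 7.205 rad/s, so peak time T_p = π/ω_d = 0.436 s.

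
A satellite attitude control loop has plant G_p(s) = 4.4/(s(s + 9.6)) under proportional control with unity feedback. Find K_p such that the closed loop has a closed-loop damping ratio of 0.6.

K_p = 14.5

Closed-loop characteristic equation: s² + 9.6s + K_p·4.4 = 0.
So ω_n = √(4.4K_p) and 2ζω_n = 9.6, giving ζ = 9.6/(2√(4.4K_p)).
Setting ζ = 0.6: √(4.4K_p) = 9.6/(2·0.6) = 8, so K_p = 64/4.4 = 14.5.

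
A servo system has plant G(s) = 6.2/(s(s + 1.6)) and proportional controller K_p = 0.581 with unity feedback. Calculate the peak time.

T_p = 1.83 s

Closed-loop characteristic equation: s² + 1.6s + 3.602 = 0, so ω_n = 1.898 rad/s and ζ = 1.6/(2·1.898) = 0.4215.
Damped frequency ω_d = ω_n√(1−ζ²) = 1.721 rad/s, so peak time T_p = π/ω_d = 1.83 s.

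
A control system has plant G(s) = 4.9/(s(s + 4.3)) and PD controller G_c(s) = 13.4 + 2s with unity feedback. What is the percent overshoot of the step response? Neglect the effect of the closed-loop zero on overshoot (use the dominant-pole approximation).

0.391%

Forward path: (13.4 + 2s)·4.9/(s(s+4.3)). The closed-loop characteristic equation is s² + (4.3 + 4.9·2)s + 4.9·13.4 = 0.
That is s² + 14.1s + 65.66 = 0, so ω_n = 8.103 rad/s and ζ = 14.1/(2·8.103) = 0.87.
%OS = 100·exp(−πζ/√(1−ζ²)) = 0.391%.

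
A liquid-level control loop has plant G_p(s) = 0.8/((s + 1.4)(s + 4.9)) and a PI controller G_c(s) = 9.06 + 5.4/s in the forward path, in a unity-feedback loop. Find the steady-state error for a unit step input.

0

The open loop G_c(s)G_p(s) has a pole at the origin (type 1), so the static position error constant is infinite and e_ss = 1/(1+∞) = 0.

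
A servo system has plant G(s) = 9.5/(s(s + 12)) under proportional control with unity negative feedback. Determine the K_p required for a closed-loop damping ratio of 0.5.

K_p = 15.2

Closed-loop characteristic equation: s² + 12s + K_p·9.5 = 0.
So ω_n = √(9.5K_p) and 2ζω_n = 12, giving ζ = 12/(2√(9.5K_p)).
Setting ζ = 0.5: √(9.5K_p) = 12/(2·0.5) = 12, so K_p = 144/9.5 = 15.2.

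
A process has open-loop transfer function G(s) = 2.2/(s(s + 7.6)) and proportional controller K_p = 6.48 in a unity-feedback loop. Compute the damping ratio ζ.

ζ = 1.01

1 + K_p·G(s) = 0 gives s² + 7.6s + 14.26 = 0.
Matching s² + 2ζω_n s + ω_n²: ω_n = √14.26 = 3.776 rad/s and 2ζω_n = 7.6, so ζ = 7.6/(2·3.776) = 1.01.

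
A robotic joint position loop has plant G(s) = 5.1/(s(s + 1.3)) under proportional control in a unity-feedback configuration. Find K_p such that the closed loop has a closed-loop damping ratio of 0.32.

K_p = 0.809

Closed-loop characteristic equation: s² + 1.3s + K_p·5.1 = 0.
So ω_n = √(5.1K_p) and 2ζω_n = 1.3, giving ζ = 1.3/(2√(5.1K_p)).
Setting ζ = 0.32: √(5.1K_p) = 1.3/(2·0.32) = 2.031, so K_p = 4.126/5.1 = 0.809.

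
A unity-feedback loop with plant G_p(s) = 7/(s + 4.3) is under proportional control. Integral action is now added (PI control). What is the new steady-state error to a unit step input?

Adding integral action puts a pole at s = 0 in the forward path, raising the system type to 1; a type-1 loop has zero steady-state error to a step.

0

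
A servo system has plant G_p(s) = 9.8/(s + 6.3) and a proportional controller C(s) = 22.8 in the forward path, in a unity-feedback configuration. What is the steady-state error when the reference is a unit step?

The loop is type 0. Static position error constant K_pos = C(0)·G_p(0) = 22.8·1.556 = 35.47.
Steady-state error to a unit step: e_ss = 1/(1+K_pos) = 1/36.47 = 0.0274.

0.0274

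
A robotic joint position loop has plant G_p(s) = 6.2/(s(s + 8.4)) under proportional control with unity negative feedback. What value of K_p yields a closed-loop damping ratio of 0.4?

K_p = 17.8

Closed-loop characteristic equation: s² + 8.4s + K_p·6.2 = 0.
So ω_n = √(6.2K_p) and 2ζω_n = 8.4, giving ζ = 8.4/(2√(6.2K_p)).
Setting ζ = 0.4: √(6.2K_p) = 8.4/(2·0.4) = 10.5, so K_p = 110.2/6.2 = 17.8.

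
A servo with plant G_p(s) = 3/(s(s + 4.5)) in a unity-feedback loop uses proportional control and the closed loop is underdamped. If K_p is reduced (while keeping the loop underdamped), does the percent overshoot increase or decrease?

ζ = 4.5/(2√(3K_p)) rises as K_p falls; higher damping means less overshoot.

decrease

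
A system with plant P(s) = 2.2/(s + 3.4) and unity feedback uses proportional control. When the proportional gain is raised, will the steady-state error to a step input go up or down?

decrease

e_ss = 1/(1 + K_p·P(0)); a larger K_p raises the denominator, so e_ss decreases.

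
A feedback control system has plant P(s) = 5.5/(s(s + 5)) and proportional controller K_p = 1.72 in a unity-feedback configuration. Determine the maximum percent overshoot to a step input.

1.25%

From 1 + K_pP(s) = 0: s² + 5s + 9.46 = 0 ⇒ ω_n = 3.076, ζ = 0.8128.
%OS = 100·exp(−πζ/√(1−ζ²)) = 100·exp(−π·0.8128/√0.3393) = 1.25%.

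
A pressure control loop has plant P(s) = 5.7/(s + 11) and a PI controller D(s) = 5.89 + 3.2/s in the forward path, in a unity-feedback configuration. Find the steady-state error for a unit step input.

The open loop D(s)P(s) has a pole at the origin (type 1), so the static position error constant is infinite and e_ss = 1/(1+∞) = 0.

0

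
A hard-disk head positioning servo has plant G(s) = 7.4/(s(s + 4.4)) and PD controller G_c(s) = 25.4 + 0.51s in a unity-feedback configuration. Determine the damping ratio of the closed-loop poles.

Forward path: (25.4 + 0.51s)·7.4/(s(s+4.4)). The closed-loop characteristic equation is s² + (4.4 + 7.4·0.51)s + 7.4·25.4 = 0.
That is s² + 8.174s + 188 = 0, so ω_n = 13.71 rad/s and ζ = 8.174/(2·13.71) = 0.2981.

ζ = 0.298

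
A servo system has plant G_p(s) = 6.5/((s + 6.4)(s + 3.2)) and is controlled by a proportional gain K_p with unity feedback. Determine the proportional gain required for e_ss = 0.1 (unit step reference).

For a type-0 loop with proportional control, e_ss = 1/(1 + K_p·G_p(0)).
G_p(0) = 0.3174. Require 1/(1 + K_p·0.3174) = 0.1, so 1 + 0.3174·K_p = 10.
K_p = (10 − 1)/0.3174 = 28.4.

K_p = 28.4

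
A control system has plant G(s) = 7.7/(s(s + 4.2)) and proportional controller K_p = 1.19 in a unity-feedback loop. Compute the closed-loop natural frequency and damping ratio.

ω_n = 3.03 rad/s, ζ = 0.694

With unity feedback the closed-loop characteristic equation is s² + 4.2s + 1.19·7.7 = s² + 4.2s + 9.163 = 0.
Matching s² + 2ζω_n s + ω_n²: ω_n = √9.163 = 3.027 rad/s and 2ζω_n = 4.2, so ζ = 4.2/(2·3.027) = 0.694.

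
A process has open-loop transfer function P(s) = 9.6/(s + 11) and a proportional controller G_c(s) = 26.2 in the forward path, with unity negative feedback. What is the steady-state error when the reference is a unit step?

0.0419

The loop is type 0. Static position error constant K_pos = G_c(0)·P(0) = 26.2·0.8727 = 22.87.
Steady-state error to a unit step: e_ss = 1/(1+K_pos) = 1/23.87 = 0.0419.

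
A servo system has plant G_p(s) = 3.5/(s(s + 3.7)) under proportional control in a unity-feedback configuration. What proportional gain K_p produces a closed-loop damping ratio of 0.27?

K_p = 13.4

Closed-loop characteristic equation: s² + 3.7s + K_p·3.5 = 0.
So ω_n = √(3.5K_p) and 2ζω_n = 3.7, giving ζ = 3.7/(2√(3.5K_p)).
Setting ζ = 0.27: √(3.5K_p) = 3.7/(2·0.27) = 6.852, so K_p = 46.95/3.5 = 13.4.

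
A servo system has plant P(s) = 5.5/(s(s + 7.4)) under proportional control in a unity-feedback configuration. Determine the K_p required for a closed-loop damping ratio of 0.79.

Closed-loop characteristic equation: s² + 7.4s + K_p·5.5 = 0.
So ω_n = √(5.5K_p) and 2ζω_n = 7.4, giving ζ = 7.4/(2√(5.5K_p)).
Setting ζ = 0.79: √(5.5K_p) = 7.4/(2·0.79) = 4.684, so K_p = 21.94/5.5 = 3.99.

K_p = 3.99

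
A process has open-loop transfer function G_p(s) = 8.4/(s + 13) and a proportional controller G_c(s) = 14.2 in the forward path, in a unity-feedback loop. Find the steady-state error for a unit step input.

The loop is type 0. Static position error constant K_pos = G_c(0)·G_p(0) = 14.2·0.6462 = 9.175.
Steady-state error to a unit step: e_ss = 1/(1+K_pos) = 1/10.18 = 0.0983.

0.0983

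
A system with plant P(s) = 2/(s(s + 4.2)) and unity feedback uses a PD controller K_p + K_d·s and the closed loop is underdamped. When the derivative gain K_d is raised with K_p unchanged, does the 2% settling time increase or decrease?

Characteristic equation s² + (4.2 + 2K_d)s + 2K_p = 0: raising K_d increases ζω_n = (4.2+2K_d)/2 while the loop stays underdamped, so T_s ≈ 4/(ζω_n) decreases.

decrease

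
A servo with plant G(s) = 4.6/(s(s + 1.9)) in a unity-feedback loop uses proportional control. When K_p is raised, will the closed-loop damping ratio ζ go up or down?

ζ = 1.9/(2√(4.6K_p)); increasing K_p raises the denominator, so ζ falls.

decrease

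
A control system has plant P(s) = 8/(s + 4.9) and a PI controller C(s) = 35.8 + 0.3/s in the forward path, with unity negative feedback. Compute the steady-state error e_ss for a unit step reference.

0

The open loop C(s)P(s) has a pole at the origin (type 1), so the static position error constant is infinite and e_ss = 1/(1+∞) = 0.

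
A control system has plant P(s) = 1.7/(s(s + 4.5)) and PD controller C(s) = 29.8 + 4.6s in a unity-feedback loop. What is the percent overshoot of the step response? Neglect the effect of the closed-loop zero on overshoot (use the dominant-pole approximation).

0.44%

Forward path: (29.8 + 4.6s)·1.7/(s(s+4.5)). The closed-loop characteristic equation is s² + (4.5 + 1.7·4.6)s + 1.7·29.8 = 0.
That is s² + 12.32s + 50.66 = 0, so ω_n = 7.118 rad/s and ζ = 12.32/(2·7.118) = 0.8655.
%OS = 100·exp(−πζ/√(1−ζ²)) = 0.44%.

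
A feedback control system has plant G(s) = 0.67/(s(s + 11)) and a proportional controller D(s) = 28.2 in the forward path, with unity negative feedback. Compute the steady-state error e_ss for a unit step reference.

The open loop D(s)G(s) has a pole at the origin (type 1), so the static position error constant is infinite and e_ss = 1/(1+∞) = 0.

0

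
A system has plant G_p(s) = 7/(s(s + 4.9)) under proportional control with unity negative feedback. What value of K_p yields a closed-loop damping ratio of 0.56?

Closed-loop characteristic equation: s² + 4.9s + K_p·7 = 0.
So ω_n = √(7K_p) and 2ζω_n = 4.9, giving ζ = 4.9/(2√(7K_p)).
Setting ζ = 0.56: √(7K_p) = 4.9/(2·0.56) = 4.375, so K_p = 19.14/7 = 2.73.

K_p = 2.73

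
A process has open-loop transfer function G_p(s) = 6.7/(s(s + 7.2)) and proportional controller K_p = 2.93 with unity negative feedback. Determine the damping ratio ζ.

ζ = 0.813

The closed-loop denominator is s(s+7.2) + 2.93·6.7 = s² + 7.2s + 19.63.
So ω_n² = 19.63 ⇒ ω_n = 4.431 rad/s, and ζ = 7.2/(2ω_n) = 0.813.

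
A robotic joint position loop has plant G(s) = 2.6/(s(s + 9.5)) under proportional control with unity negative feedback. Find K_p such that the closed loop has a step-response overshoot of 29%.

K_p = 64.6

From %OS = 100·exp(−πζ/√(1−ζ²)) = 29%, ζ = −ln(0.29)/√(π²+ln²(0.29)) = 0.3666.
Characteristic equation s² + 9.5s + 2.6K_p = 0 gives ζ = 9.5/(2√(2.6K_p)).
Setting ζ = 0.3666: √(2.6K_p) = 9.5/(2·0.3666) = 12.96, so K_p = 167.9/2.6 = 64.6.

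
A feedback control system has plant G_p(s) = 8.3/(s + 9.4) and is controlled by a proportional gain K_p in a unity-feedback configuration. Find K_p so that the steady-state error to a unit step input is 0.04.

The loop is type 0, so e_ss(step) = 1/(1 + K_pos) with K_pos = K_p·G_p(0).
G_p(0) = 0.883. Require 1/(1 + K_p·0.883) = 0.04, so 1 + 0.883·K_p = 25.
K_p = (25 − 1)/0.883 = 27.2.

K_p = 27.2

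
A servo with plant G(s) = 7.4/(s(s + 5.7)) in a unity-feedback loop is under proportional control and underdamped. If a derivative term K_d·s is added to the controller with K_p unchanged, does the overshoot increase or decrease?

decrease

The derivative term adds K·K_d to the s-coefficient of the characteristic equation, raising 2ζω_n while ω_n is unchanged; ζ increases, so overshoot decreases.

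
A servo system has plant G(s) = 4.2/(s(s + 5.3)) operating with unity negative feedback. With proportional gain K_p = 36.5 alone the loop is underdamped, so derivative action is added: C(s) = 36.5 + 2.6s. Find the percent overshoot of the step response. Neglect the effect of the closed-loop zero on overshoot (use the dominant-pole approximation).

Forward path: (36.5 + 2.6s)·4.2/(s(s+5.3)). The closed-loop characteristic equation is s² + (5.3 + 4.2·2.6)s + 4.2·36.5 = 0.
That is s² + 16.22s + 153.3 = 0, so ω_n = 12.38 rad/s and ζ = 16.22/(2·12.38) = 0.655.
%OS = 100·exp(−πζ/√(1−ζ²)) = 6.57%.

6.57%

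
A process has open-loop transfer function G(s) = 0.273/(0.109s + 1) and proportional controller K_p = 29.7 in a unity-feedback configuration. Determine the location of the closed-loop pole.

Closed loop: T(s) = K_p·G/(1+K_p·G) = 8.108/(0.109s + 1 + 8.108), with pole at s = −(1 + 8.108)/0.109 = −83.56.

s = -83.56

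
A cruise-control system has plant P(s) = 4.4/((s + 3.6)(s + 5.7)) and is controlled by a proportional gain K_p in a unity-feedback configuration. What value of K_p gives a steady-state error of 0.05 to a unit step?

The loop is type 0, so e_ss(step) = 1/(1 + K_pos) with K_pos = K_p·P(0).
P(0) = 0.2144. Require 1/(1 + K_p·0.2144) = 0.05, so 1 + 0.2144·K_p = 20.
K_p = (20 − 1)/0.2144 = 88.6.

K_p = 88.6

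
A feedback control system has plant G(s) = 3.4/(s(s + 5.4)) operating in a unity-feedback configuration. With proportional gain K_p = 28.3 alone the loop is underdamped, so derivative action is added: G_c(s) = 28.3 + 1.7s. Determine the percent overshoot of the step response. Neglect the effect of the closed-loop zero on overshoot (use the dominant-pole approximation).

11.3%

Forward path: (28.3 + 1.7s)·3.4/(s(s+5.4)). The closed-loop characteristic equation is s² + (5.4 + 3.4·1.7)s + 3.4·28.3 = 0.
That is s² + 11.18s + 96.22 = 0, so ω_n = 9.809 rad/s and ζ = 11.18/(2·9.809) = 0.5699.
%OS = 100·exp(−πζ/√(1−ζ²)) = 11.3%.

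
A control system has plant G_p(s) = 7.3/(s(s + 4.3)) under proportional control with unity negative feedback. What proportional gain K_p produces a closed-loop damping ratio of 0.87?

K_p = 0.837

Closed-loop characteristic equation: s² + 4.3s + K_p·7.3 = 0.
So ω_n = √(7.3K_p) and 2ζω_n = 4.3, giving ζ = 4.3/(2√(7.3K_p)).
Setting ζ = 0.87: √(7.3K_p) = 4.3/(2·0.87) = 2.471, so K_p = 6.107/7.3 = 0.837.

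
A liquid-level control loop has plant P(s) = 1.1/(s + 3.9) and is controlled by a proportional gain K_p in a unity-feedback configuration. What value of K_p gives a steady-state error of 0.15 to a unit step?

K_p = 20.1

For a type-0 loop with proportional control, e_ss = 1/(1 + K_p·P(0)).
P(0) = 0.2821. Require 1/(1 + K_p·0.2821) = 0.15, so 1 + 0.2821·K_p = 6.667.
K_p = (6.667 − 1)/0.2821 = 20.1.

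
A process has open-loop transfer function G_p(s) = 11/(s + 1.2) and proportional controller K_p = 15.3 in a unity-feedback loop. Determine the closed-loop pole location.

s = -169.5

Closed-loop transfer function: T(s) = K_p·G_p(s)/(1 + K_p·G_p(s)) = 168.3/(s + 1.2 + 168.3) = 168.3/(s + 169.5).
The closed-loop pole is at s = −169.5.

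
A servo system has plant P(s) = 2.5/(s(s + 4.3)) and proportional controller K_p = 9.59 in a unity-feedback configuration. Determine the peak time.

T_p = 0.714 s

Closed-loop characteristic equation: s² + 4.3s + 23.98 = 0, so ω_n = 4.896 rad/s and ζ = 4.3/(2·4.896) = 0.4391.
Damped frequency ω_d = ω_n√(1−ζ²) = 4.399 rad/s, so peak time T_p = π/ω_d = 0.714 s.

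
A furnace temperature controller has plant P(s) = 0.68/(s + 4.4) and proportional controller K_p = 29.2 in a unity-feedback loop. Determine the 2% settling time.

Closed-loop transfer function: T(s) = K_p·P(s)/(1 + K_p·P(s)) = 19.86/(s + 4.4 + 19.86) = 19.86/(s + 24.26).
Time constant τ = 1/24.26 = 0.04123 s, so the 2% settling time is about 4τ = 0.165 s.

T_s ≈ 0.165 s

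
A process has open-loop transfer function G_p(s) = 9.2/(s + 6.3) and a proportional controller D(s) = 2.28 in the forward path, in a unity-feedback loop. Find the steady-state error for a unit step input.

0.231

The loop is type 0. Static position error constant K_pos = D(0)·G_p(0) = 2.28·1.46 = 3.33.
Steady-state error to a unit step: e_ss = 1/(1+K_pos) = 1/4.33 = 0.231.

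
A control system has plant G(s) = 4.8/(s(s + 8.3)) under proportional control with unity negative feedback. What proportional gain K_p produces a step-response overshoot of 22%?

From %OS = 100·exp(−πζ/√(1−ζ²)) = 22%, ζ = −ln(0.22)/√(π²+ln²(0.22)) = 0.4342.
Characteristic equation s² + 8.3s + 4.8K_p = 0 gives ζ = 8.3/(2√(4.8K_p)).
Setting ζ = 0.4342: √(4.8K_p) = 8.3/(2·0.4342) = 9.559, so K_p = 91.37/4.8 = 19.

K_p = 19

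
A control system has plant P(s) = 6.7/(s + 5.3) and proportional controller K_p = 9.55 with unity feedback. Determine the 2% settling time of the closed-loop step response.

T_s ≈ 0.0577 s

Closed-loop transfer function: T(s) = K_p·P(s)/(1 + K_p·P(s)) = 63.99/(s + 5.3 + 63.99) = 63.99/(s + 69.29).
Time constant τ = 1/69.29 = 0.01443 s, so the 2% settling time is about 4τ = 0.0577 s.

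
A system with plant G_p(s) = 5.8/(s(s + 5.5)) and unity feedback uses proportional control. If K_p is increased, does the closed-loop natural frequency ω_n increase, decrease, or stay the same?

increase

ω_n = √(5.8·K_p), which grows with K_p.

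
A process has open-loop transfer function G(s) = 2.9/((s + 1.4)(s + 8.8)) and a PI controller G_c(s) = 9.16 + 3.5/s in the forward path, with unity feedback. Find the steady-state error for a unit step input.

0

The open loop G_c(s)G(s) has a pole at the origin (type 1), so the static position error constant is infinite and e_ss = 1/(1+∞) = 0.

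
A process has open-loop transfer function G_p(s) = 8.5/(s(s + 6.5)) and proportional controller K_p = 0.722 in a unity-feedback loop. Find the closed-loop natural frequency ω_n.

ω_n = 2.48 rad/s

1 + K_p·G_p(s) = 0 gives s² + 6.5s + 6.137 = 0.
So ω_n² = 6.137 ⇒ ω_n = 2.477 rad/s, and ζ = 6.5/(2ω_n) = 1.31.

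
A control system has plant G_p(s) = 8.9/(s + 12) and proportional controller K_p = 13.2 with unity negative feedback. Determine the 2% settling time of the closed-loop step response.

Closed-loop transfer function: T(s) = K_p·G_p(s)/(1 + K_p·G_p(s)) = 117.5/(s + 12 + 117.5) = 117.5/(s + 129.5).
Time constant τ = 1/129.5 = 0.007723 s, so the 2% settling time is about 4τ = 0.0309 s.

T_s ≈ 0.0309 s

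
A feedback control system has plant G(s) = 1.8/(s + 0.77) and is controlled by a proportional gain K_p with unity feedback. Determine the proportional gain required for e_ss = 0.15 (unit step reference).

Steady-state error for a unit step on this type-0 loop is 1/(1 + K_p·G(0)).
G(0) = 2.338. Require 1/(1 + K_p·2.338) = 0.15, so 1 + 2.338·K_p = 6.667.
K_p = (6.667 − 1)/2.338 = 2.42.

K_p = 2.42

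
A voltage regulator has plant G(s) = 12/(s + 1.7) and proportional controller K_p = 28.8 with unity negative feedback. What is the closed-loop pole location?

s = -347.3

Closed-loop transfer function: T(s) = K_p·G(s)/(1 + K_p·G(s)) = 345.6/(s + 1.7 + 345.6) = 345.6/(s + 347.3).
The closed-loop pole is at s = −347.3.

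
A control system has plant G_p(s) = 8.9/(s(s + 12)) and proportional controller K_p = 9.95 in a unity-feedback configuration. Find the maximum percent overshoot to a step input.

Closed-loop characteristic equation: s² + 12s + 88.55 = 0, so ω_n = 9.41 rad/s and ζ = 12/(2·9.41) = 0.6376.
%OS = 100·exp(−πζ/√(1−ζ²)) = 100·exp(−π·0.6376/√0.5935) = 7.43%.

7.43%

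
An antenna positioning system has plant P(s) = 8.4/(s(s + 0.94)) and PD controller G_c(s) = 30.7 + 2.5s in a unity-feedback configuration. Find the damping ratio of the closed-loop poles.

ζ = 0.683

Forward path: (30.7 + 2.5s)·8.4/(s(s+0.94)). The closed-loop characteristic equation is s² + (0.94 + 8.4·2.5)s + 8.4·30.7 = 0.
That is s² + 21.94s + 257.9 = 0, so ω_n = 16.06 rad/s and ζ = 21.94/(2·16.06) = 0.6831.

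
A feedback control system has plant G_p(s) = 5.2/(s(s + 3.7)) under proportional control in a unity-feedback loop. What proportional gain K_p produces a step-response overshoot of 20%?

K_p = 3.17

From %OS = 100·exp(−πζ/√(1−ζ²)) = 20%, ζ = −ln(0.2)/√(π²+ln²(0.2)) = 0.4559.
Characteristic equation s² + 3.7s + 5.2K_p = 0 gives ζ = 3.7/(2√(5.2K_p)).
Setting ζ = 0.4559: √(5.2K_p) = 3.7/(2·0.4559) = 4.057, so K_p = 16.46/5.2 = 3.17.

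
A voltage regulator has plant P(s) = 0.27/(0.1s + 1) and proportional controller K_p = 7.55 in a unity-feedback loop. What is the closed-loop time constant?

τ = 0.0329 s

Closed loop: T(s) = K_p·P/(1+K_p·P) = 2.038/(0.1s + 1 + 2.038), with pole at s = −(1 + 2.038)/0.1 = −30.38.
Closed-loop time constant τ = 1/30.38 = 0.0329 s.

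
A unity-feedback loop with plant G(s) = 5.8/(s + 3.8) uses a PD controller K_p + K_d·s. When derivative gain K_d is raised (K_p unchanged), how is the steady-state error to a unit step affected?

unchanged

K_d affects only the transient (the s-coefficient); the DC loop gain, and hence e_ss, depends only on K_p.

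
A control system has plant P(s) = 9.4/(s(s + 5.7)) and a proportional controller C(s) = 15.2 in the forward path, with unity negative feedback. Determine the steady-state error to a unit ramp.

0.0399

The loop has one pole at the origin (type 1). Velocity error constant K_v = lim_{s→0} s·C(s)P(s) = 15.2·9.4/5.7 = 25.07.
Steady-state error to a unit ramp: e_ss = 1/K_v = 0.0399.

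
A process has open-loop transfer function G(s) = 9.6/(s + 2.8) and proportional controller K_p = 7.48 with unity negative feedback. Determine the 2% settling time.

Closed-loop transfer function: T(s) = K_p·G(s)/(1 + K_p·G(s)) = 71.81/(s + 2.8 + 71.81) = 71.81/(s + 74.61).
Time constant τ = 1/74.61 = 0.0134 s, so the 2% settling time is about 4τ = 0.0536 s.

T_s ≈ 0.0536 s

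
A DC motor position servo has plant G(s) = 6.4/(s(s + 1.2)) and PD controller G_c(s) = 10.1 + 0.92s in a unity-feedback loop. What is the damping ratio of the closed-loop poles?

Forward path: (10.1 + 0.92s)·6.4/(s(s+1.2)). The closed-loop characteristic equation is s² + (1.2 + 6.4·0.92)s + 6.4·10.1 = 0.
That is s² + 7.088s + 64.64 = 0, so ω_n = 8.04 rad/s and ζ = 7.088/(2·8.04) = 0.4408.

ζ = 0.441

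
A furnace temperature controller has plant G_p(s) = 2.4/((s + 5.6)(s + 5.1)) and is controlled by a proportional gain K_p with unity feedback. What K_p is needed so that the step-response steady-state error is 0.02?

K_p = 583

Steady-state error for a unit step on this type-0 loop is 1/(1 + K_p·G_p(0)).
G_p(0) = 0.08403. Require 1/(1 + K_p·0.08403) = 0.02, so 1 + 0.08403·K_p = 50.
K_p = (50 − 1)/0.08403 = 583.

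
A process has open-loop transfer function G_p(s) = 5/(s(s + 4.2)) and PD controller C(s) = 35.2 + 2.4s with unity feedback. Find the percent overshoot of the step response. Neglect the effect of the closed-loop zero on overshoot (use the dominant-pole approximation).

Forward path: (35.2 + 2.4s)·5/(s(s+4.2)). The closed-loop characteristic equation is s² + (4.2 + 5·2.4)s + 5·35.2 = 0.
That is s² + 16.2s + 176 = 0, so ω_n = 13.27 rad/s and ζ = 16.2/(2·13.27) = 0.6106.
%OS = 100·exp(−πζ/√(1−ζ²)) = 8.87%.

8.87%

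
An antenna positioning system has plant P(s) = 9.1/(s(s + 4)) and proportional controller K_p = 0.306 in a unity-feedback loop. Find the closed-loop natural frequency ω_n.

With unity feedback the closed-loop characteristic equation is s² + 4s + 0.306·9.1 = s² + 4s + 2.785 = 0.
Matching s² + 2ζω_n s + ω_n²: ω_n = √2.785 = 1.669 rad/s and 2ζω_n = 4, so ζ = 4/(2·1.669) = 1.2.

ω_n = 1.67 rad/s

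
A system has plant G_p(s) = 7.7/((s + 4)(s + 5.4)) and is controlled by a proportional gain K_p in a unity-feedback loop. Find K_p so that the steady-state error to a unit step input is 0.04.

Steady-state error for a unit step on this type-0 loop is 1/(1 + K_p·G_p(0)).
G_p(0) = 0.3565. Require 1/(1 + K_p·0.3565) = 0.04, so 1 + 0.3565·K_p = 25.
K_p = (25 − 1)/0.3565 = 67.3.

K_p = 67.3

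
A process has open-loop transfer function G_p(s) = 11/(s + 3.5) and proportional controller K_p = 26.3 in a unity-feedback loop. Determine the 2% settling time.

Closed-loop transfer function: T(s) = K_p·G_p(s)/(1 + K_p·G_p(s)) = 289.3/(s + 3.5 + 289.3) = 289.3/(s + 292.8).
Time constant τ = 1/292.8 = 0.003415 s, so the 2% settling time is about 4τ = 0.0137 s.

T_s ≈ 0.0137 s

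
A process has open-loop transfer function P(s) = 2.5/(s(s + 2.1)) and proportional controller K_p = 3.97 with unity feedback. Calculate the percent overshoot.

32.9%

From 1 + K_pP(s) = 0: s² + 2.1s + 9.925 = 0 ⇒ ω_n = 3.15, ζ = 0.3333.
%OS = 100·exp(−πζ/√(1−ζ²)) = 100·exp(−π·0.3333/√0.8889) = 32.9%.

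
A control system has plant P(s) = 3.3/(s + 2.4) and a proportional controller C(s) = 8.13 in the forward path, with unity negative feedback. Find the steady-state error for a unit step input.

0.0821

The loop is type 0. Static position error constant K_pos = C(0)·P(0) = 8.13·1.375 = 11.18.
Steady-state error to a unit step: e_ss = 1/(1+K_pos) = 1/12.18 = 0.0821.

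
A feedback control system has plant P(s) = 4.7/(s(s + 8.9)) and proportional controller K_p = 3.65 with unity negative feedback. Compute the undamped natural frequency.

ω_n = 4.14 rad/s

With unity feedback the closed-loop characteristic equation is s² + 8.9s + 3.65·4.7 = s² + 8.9s + 17.16 = 0.
So ω_n² = 17.16 ⇒ ω_n = 4.142 rad/s, and ζ = 8.9/(2ω_n) = 1.07.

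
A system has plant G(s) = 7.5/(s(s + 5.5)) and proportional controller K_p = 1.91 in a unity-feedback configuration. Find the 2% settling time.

From 1 + K_pG(s) = 0: s² + 5.5s + 14.32 = 0 ⇒ ω_n = 3.785, ζ = 0.7266.
2% settling time T_s ≈ 4/(ζω_n) = 4/2.75 = 1.45 s.

T_s ≈ 1.45 s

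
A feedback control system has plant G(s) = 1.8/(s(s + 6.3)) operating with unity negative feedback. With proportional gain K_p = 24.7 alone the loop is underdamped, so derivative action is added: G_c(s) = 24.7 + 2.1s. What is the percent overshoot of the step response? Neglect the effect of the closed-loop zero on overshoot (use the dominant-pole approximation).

Forward path: (24.7 + 2.1s)·1.8/(s(s+6.3)). The closed-loop characteristic equation is s² + (6.3 + 1.8·2.1)s + 1.8·24.7 = 0.
That is s² + 10.08s + 44.46 = 0, so ω_n = 6.668 rad/s and ζ = 10.08/(2·6.668) = 0.7559.
%OS = 100·exp(−πζ/√(1−ζ²)) = 2.66%.

2.66%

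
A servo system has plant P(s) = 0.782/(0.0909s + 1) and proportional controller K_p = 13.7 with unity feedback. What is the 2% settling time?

Closed loop: T(s) = K_p·P/(1+K_p·P) = 10.71/(0.0909s + 1 + 10.71), with pole at s = −(1 + 10.71)/0.0909 = −128.9.
τ = 1/128.9 = 0.00776 s, so 2% settling time ≈ 4τ = 0.031 s.

T_s ≈ 0.031 s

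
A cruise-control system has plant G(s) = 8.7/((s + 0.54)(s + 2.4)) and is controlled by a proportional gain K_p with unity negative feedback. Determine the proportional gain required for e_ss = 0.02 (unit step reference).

K_p = 7.3

Steady-state error for a unit step on this type-0 loop is 1/(1 + K_p·G(0)).
G(0) = 6.713. Require 1/(1 + K_p·6.713) = 0.02, so 1 + 6.713·K_p = 50.
K_p = (50 − 1)/6.713 = 7.3.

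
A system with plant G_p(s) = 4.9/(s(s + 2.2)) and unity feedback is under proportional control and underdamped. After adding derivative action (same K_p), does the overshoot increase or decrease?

The derivative term adds K·K_d to the s-coefficient of the characteristic equation, raising 2ζω_n while ω_n is unchanged; ζ increases, so overshoot decreases.

decrease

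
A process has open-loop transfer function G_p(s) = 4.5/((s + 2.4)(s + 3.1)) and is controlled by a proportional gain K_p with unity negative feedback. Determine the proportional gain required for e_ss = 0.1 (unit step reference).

K_p = 14.9

The loop is type 0, so e_ss(step) = 1/(1 + K_pos) with K_pos = K_p·G_p(0).
G_p(0) = 0.6048. Require 1/(1 + K_p·0.6048) = 0.1, so 1 + 0.6048·K_p = 10.
K_p = (10 − 1)/0.6048 = 14.9.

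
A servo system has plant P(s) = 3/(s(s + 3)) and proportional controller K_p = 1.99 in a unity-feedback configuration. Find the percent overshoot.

Closed-loop characteristic equation: s² + 3s + 5.97 = 0, so ω_n = 2.443 rad/s and ζ = 3/(2·2.443) = 0.6139.
%OS = 100·exp(−πζ/√(1−ζ²)) = 100·exp(−π·0.6139/√0.6231) = 8.69%.

8.69%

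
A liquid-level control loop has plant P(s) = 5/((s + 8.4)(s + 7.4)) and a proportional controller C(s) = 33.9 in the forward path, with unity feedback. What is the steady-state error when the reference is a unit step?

0.268

The loop is type 0. Static position error constant K_pos = C(0)·P(0) = 33.9·0.08044 = 2.727.
Steady-state error to a unit step: e_ss = 1/(1+K_pos) = 1/3.727 = 0.268.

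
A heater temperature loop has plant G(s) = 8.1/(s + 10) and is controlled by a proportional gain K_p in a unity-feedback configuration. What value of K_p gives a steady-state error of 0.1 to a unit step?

For a type-0 loop with proportional control, e_ss = 1/(1 + K_p·G(0)).
G(0) = 0.81. Require 1/(1 + K_p·0.81) = 0.1, so 1 + 0.81·K_p = 10.
K_p = (10 − 1)/0.81 = 11.1.

K_p = 11.1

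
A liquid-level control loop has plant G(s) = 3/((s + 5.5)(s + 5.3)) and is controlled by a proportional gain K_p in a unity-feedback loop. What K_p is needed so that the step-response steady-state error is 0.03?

K_p = 314

The loop is type 0, so e_ss(step) = 1/(1 + K_pos) with K_pos = K_p·G(0).
G(0) = 0.1029. Require 1/(1 + K_p·0.1029) = 0.03, so 1 + 0.1029·K_p = 33.33.
K_p = (33.33 − 1)/0.1029 = 314.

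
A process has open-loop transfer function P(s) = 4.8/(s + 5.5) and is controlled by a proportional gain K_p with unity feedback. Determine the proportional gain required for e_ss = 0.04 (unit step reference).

The loop is type 0, so e_ss(step) = 1/(1 + K_pos) with K_pos = K_p·P(0).
P(0) = 0.8727. Require 1/(1 + K_p·0.8727) = 0.04, so 1 + 0.8727·K_p = 25.
K_p = (25 − 1)/0.8727 = 27.5.

K_p = 27.5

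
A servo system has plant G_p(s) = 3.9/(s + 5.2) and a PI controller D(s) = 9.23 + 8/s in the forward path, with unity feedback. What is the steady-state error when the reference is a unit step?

The open loop D(s)G_p(s) has a pole at the origin (type 1), so the static position error constant is infinite and e_ss = 1/(1+∞) = 0.

0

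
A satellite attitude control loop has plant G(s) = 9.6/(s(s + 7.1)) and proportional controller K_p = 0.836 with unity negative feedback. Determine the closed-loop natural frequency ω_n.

The closed-loop denominator is s(s+7.1) + 0.836·9.6 = s² + 7.1s + 8.026.
So ω_n² = 8.026 ⇒ ω_n = 2.833 rad/s, and ζ = 7.1/(2ω_n) = 1.25.

ω_n = 2.83 rad/s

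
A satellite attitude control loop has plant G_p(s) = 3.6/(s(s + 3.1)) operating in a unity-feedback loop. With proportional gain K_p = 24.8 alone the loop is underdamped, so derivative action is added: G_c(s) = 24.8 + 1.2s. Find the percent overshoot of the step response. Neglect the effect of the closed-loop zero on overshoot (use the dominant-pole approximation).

26.2%

Forward path: (24.8 + 1.2s)·3.6/(s(s+3.1)). The closed-loop characteristic equation is s² + (3.1 + 3.6·1.2)s + 3.6·24.8 = 0.
That is s² + 7.42s + 89.28 = 0, so ω_n = 9.449 rad/s and ζ = 7.42/(2·9.449) = 0.3926.
%OS = 100·exp(−πζ/√(1−ζ²)) = 26.2%.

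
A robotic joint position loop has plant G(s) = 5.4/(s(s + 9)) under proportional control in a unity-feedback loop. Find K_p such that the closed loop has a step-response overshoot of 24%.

From %OS = 100·exp(−πζ/√(1−ζ²)) = 24%, ζ = −ln(0.24)/√(π²+ln²(0.24)) = 0.4136.
Characteristic equation s² + 9s + 5.4K_p = 0 gives ζ = 9/(2√(5.4K_p)).
Setting ζ = 0.4136: √(5.4K_p) = 9/(2·0.4136) = 10.88, so K_p = 118.4/5.4 = 21.9.

K_p = 21.9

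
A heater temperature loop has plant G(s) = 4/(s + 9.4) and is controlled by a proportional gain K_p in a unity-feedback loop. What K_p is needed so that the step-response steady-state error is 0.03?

K_p = 76

Steady-state error for a unit step on this type-0 loop is 1/(1 + K_p·G(0)).
G(0) = 0.4255. Require 1/(1 + K_p·0.4255) = 0.03, so 1 + 0.4255·K_p = 33.33.
K_p = (33.33 − 1)/0.4255 = 76.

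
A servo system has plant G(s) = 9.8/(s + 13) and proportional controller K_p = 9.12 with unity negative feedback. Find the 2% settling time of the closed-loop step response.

Closed-loop transfer function: T(s) = K_p·G(s)/(1 + K_p·G(s)) = 89.38/(s + 13 + 89.38) = 89.38/(s + 102.4).
Time constant τ = 1/102.4 = 0.009768 s, so the 2% settling time is about 4τ = 0.0391 s.

T_s ≈ 0.0391 s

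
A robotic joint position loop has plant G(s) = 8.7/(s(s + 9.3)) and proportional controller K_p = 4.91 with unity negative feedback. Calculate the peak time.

The closed-loop denominator s² + 9.3s + 42.72 gives ω_n = √42.72 = 6.536 and ζ = 9.3/(2ω_n) = 0.7115.
Damped frequency ω_d = ω_n√(1−ζ²) = 4.593 rad/s, so peak time T_p = π/ω_d = 0.684 s.

T_p = 0.684 s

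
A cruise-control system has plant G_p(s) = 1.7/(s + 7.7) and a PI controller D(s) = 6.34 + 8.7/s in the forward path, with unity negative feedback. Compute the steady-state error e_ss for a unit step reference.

0

The open loop D(s)G_p(s) has a pole at the origin (type 1), so the static position error constant is infinite and e_ss = 1/(1+∞) = 0.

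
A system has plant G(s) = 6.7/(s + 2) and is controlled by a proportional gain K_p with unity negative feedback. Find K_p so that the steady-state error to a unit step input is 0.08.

K_p = 3.43

The loop is type 0, so e_ss(step) = 1/(1 + K_pos) with K_pos = K_p·G(0).
G(0) = 3.35. Require 1/(1 + K_p·3.35) = 0.08, so 1 + 3.35·K_p = 12.5.
K_p = (12.5 − 1)/3.35 = 3.43.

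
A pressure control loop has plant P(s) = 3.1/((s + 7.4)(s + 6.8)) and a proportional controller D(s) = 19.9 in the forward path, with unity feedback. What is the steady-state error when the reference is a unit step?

The loop is type 0. Static position error constant K_pos = D(0)·P(0) = 19.9·0.06161 = 1.226.
Steady-state error to a unit step: e_ss = 1/(1+K_pos) = 1/2.226 = 0.449.

0.449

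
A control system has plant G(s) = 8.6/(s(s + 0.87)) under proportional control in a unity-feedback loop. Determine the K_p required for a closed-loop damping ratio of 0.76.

Closed-loop characteristic equation: s² + 0.87s + K_p·8.6 = 0.
So ω_n = √(8.6K_p) and 2ζω_n = 0.87, giving ζ = 0.87/(2√(8.6K_p)).
Setting ζ = 0.76: √(8.6K_p) = 0.87/(2·0.76) = 0.5724, so K_p = 0.3276/8.6 = 0.0381.

K_p = 0.0381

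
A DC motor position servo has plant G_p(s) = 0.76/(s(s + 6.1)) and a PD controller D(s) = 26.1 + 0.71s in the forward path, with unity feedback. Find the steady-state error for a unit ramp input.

The loop has one pole at the origin (type 1). Velocity error constant K_v = lim_{s→0} s·D(s)G_p(s) = 26.1·0.76/6.1 = 3.252.
Steady-state error to a unit ramp: e_ss = 1/K_v = 0.308.

0.308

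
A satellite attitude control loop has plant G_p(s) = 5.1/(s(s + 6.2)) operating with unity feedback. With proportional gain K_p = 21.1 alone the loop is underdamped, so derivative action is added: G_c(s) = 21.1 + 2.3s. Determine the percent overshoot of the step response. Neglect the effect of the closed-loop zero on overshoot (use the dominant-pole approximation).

Forward path: (21.1 + 2.3s)·5.1/(s(s+6.2)). The closed-loop characteristic equation is s² + (6.2 + 5.1·2.3)s + 5.1·21.1 = 0.
That is s² + 17.93s + 107.6 = 0, so ω_n = 10.37 rad/s and ζ = 17.93/(2·10.37) = 0.8642.
%OS = 100·exp(−πζ/√(1−ζ²)) = 0.453%.

0.453%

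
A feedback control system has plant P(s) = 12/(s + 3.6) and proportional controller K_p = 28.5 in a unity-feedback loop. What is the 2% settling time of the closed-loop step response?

T_s ≈ 0.0116 s

Closed-loop transfer function: T(s) = K_p·P(s)/(1 + K_p·P(s)) = 342/(s + 3.6 + 342) = 342/(s + 345.6).
Time constant τ = 1/345.6 = 0.002894 s, so the 2% settling time is about 4τ = 0.0116 s.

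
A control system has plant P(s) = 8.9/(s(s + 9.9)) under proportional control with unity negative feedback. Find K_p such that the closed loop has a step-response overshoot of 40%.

K_p = 35.1

From %OS = 100·exp(−πζ/√(1−ζ²)) = 40%, ζ = −ln(0.4)/√(π²+ln²(0.4)) = 0.28.
Characteristic equation s² + 9.9s + 8.9K_p = 0 gives ζ = 9.9/(2√(8.9K_p)).
Setting ζ = 0.28: √(8.9K_p) = 9.9/(2·0.28) = 17.68, so K_p = 312.5/8.9 = 35.1.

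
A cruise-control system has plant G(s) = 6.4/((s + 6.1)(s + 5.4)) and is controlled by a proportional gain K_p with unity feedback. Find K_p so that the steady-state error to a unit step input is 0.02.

K_p = 252

For a type-0 loop with proportional control, e_ss = 1/(1 + K_p·G(0)).
G(0) = 0.1943. Require 1/(1 + K_p·0.1943) = 0.02, so 1 + 0.1943·K_p = 50.
K_p = (50 − 1)/0.1943 = 252.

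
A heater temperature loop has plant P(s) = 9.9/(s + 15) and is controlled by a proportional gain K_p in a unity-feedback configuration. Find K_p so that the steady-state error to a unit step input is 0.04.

K_p = 36.4

The loop is type 0, so e_ss(step) = 1/(1 + K_pos) with K_pos = K_p·P(0).
P(0) = 0.66. Require 1/(1 + K_p·0.66) = 0.04, so 1 + 0.66·K_p = 25.
K_p = (25 − 1)/0.66 = 36.4.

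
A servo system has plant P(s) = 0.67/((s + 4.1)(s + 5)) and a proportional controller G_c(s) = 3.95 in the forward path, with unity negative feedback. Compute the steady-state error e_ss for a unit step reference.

0.886

The loop is type 0. Static position error constant K_pos = G_c(0)·P(0) = 3.95·0.03268 = 0.1291.
Steady-state error to a unit step: e_ss = 1/(1+K_pos) = 1/1.129 = 0.886.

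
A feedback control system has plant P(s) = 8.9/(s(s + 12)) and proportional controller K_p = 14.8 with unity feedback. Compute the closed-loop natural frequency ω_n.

ω_n = 11.5 rad/s

1 + K_p·P(s) = 0 gives s² + 12s + 131.7 = 0.
Matching s² + 2ζω_n s + ω_n²: ω_n = √131.7 = 11.48 rad/s and 2ζω_n = 12, so ζ = 12/(2·11.48) = 0.523.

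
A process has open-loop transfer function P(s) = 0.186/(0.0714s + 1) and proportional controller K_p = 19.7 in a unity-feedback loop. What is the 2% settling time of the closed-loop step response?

T_s ≈ 0.0612 s

Closed loop: T(s) = K_p·P/(1+K_p·P) = 3.664/(0.0714s + 1 + 3.664), with pole at s = −(1 + 3.664)/0.0714 = −65.32.
τ = 1/65.32 = 0.01531 s, so 2% settling time ≈ 4τ = 0.0612 s.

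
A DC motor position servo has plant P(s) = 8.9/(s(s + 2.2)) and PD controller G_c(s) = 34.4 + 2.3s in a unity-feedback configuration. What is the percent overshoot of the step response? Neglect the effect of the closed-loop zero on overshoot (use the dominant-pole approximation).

Forward path: (34.4 + 2.3s)·8.9/(s(s+2.2)). The closed-loop characteristic equation is s² + (2.2 + 8.9·2.3)s + 8.9·34.4 = 0.
That is s² + 22.67s + 306.2 = 0, so ω_n = 17.5 rad/s and ζ = 22.67/(2·17.5) = 0.6478.
%OS = 100·exp(−πζ/√(1−ζ²)) = 6.91%.

6.91%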